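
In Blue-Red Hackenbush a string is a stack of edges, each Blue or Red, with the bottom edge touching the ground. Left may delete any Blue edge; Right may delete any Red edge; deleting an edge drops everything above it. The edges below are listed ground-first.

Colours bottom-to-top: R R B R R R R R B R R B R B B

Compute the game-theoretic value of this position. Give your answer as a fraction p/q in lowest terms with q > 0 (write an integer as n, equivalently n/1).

-16233/8192

Recurse on prefixes of the 15-edge string R R B R R R R R B R R B R B B:
v_1 [R]  L=[]  R=[0]  → -1
v_2 [RR]  L=[]  R=[-1 0]  → -2
v_3 [RRB]  L=[-2]  R=[-1 0]  → -3/2
v_4 [RRBR]  L=[-2]  R=[-3/2 -1 0]  → -7/4
v_5 [RRBRR]  L=[-2]  R=[-7/4 -3/2 -1 0]  → -15/8
v_6 [RRBRRR]  L=[-2]  R=[-15/8 -7/4 -3/2 -1 0]  → -31/16
v_7 [RRBRRRR]  L=[-2]  R=[-31/16 -15/8 -7/4 -3/2 -1 0]  → -63/32
v_8 [RRBRRRRR]  L=[-2]  R=[-63/32 -31/16 -15/8 -7/4 -3/2 -1 0]  → -127/64
v_9 [RRBRRRRRB]  L=[-2 -127/64]  R=[-63/32 -31/16 -15/8 -7/4 -3/2 -1 0]  → -253/128
v_10 [RRBRRRRRBR]  L=[-2 -127/64]  R=[-253/128 -63/32 -31/16 -15/8 -7/4 -3/2 -1 0]  → -507/256
v_11 [RRBRRRRRBRR]  L=[-2 -127/64]  R=[-507/256 -253/128 -63/32 -31/16 -15/8 -7/4 -3/2 -1 0]  → -1015/512
v_12 [RRBRRRRRBRRB]  L=[-2 -127/64 -1015/512]  R=[-507/256 -253/128 -63/32 -31/16 -15/8 -7/4 -3/2 -1 0]  → -2029/1024
v_13 [RRBRRRRRBRRBR]  L=[-2 -127/64 -1015/512]  R=[-2029/1024 -507/256 -253/128 -63/32 -31/16 -15/8 -7/4 -3/2 -1 0]  → -4059/2048
v_14 [RRBRRRRRBRRBRB]  L=[-2 -127/64 -1015/512 -4059/2048]  R=[-2029/1024 -507/256 -253/128 -63/32 -31/16 -15/8 -7/4 -3/2 -1 0]  → -8117/4096
v_15 [RRBRRRRRBRRBRBB]  L=[-2 -127/64 -1015/512 -4059/2048 -8117/4096]  R=[-2029/1024 -507/256 -253/128 -63/32 -31/16 -15/8 -7/4 -3/2 -1 0]  → -16233/8192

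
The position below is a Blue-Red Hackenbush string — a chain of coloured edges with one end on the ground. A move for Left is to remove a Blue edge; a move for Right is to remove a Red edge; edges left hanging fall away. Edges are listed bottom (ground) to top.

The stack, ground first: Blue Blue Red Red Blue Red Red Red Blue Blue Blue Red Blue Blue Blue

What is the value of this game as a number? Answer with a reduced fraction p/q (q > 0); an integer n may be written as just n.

Build g(s[:k]) for k = 1..15, string s = Blue Blue Red Red Blue Red Red Red Blue Blue Blue Red Blue Blue Blue.
g(B) = { 0 |  } => 1
g(BB) = { 0, 1 |  } => 2
g(BBR) = { 0, 1 | 2 } => 3/2
g(BBRR) = { 0, 1 | 3/2, 2 } => 5/4
g(BBRRB) = { 0, 1, 5/4 | 3/2, 2 } => 11/8
g(BBRRBR) = { 0, 1, 5/4 | 11/8, 3/2, 2 } => 21/16
g(BBRRBRR) = { 0, 1, 5/4 | 21/16, 11/8, 3/2, 2 } => 41/32
g(BBRRBRRR) = { 0, 1, 5/4 | 41/32, 21/16, 11/8, 3/2, 2 } => 81/64
g(BBRRBRRRB) = { 0, 1, 5/4, 81/64 | 41/32, 21/16, 11/8, 3/2, 2 } => 163/128
g(BBRRBRRRBB) = { 0, 1, 5/4, 81/64, 163/128 | 41/32, 21/16, 11/8, 3/2, 2 } => 327/256
g(BBRRBRRRBBB) = { 0, 1, 5/4, 81/64, 163/128, 327/256 | 41/32, 21/16, 11/8, 3/2, 2 } => 655/512
g(BBRRBRRRBBBR) = { 0, 1, 5/4, 81/64, 163/128, 327/256 | 655/512, 41/32, 21/16, 11/8, 3/2, 2 } => 1309/1024
g(BBRRBRRRBBBRB) = { 0, 1, 5/4, 81/64, 163/128, 327/256, 1309/1024 | 655/512, 41/32, 21/16, 11/8, 3/2, 2 } => 2619/2048
g(BBRRBRRRBBBRBB) = { 0, 1, 5/4, 81/64, 163/128, 327/256, 1309/1024, 2619/2048 | 655/512, 41/32, 21/16, 11/8, 3/2, 2 } => 5239/4096
g(BBRRBRRRBBBRBBB) = { 0, 1, 5/4, 81/64, 163/128, 327/256, 1309/1024, 2619/2048, 5239/4096 | 655/512, 41/32, 21/16, 11/8, 3/2, 2 } => 10479/8192

10479/8192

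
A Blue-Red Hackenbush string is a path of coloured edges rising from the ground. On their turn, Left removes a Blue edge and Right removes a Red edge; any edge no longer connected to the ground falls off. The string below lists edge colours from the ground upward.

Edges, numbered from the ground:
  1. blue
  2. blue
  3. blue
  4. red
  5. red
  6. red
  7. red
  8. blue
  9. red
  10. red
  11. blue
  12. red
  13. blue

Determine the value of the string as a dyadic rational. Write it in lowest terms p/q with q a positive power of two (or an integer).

2123/1024

v_1 [b]  L=[0]  R=[—]  gives 1
v_2 [bb]  L=[0 1]  R=[—]  gives 2
v_3 [bbb]  L=[0 1 2]  R=[—]  gives 3
v_4 [bbbr]  L=[0 1 2]  R=[3]  gives 5/2
v_5 [bbbrr]  L=[0 1 2]  R=[5/2 3]  gives 9/4
v_6 [bbbrrr]  L=[0 1 2]  R=[9/4 5/2 3]  gives 17/8
v_7 [bbbrrrr]  L=[0 1 2]  R=[17/8 9/4 5/2 3]  gives 33/16
v_8 [bbbrrrrb]  L=[0 1 2 33/16]  R=[17/8 9/4 5/2 3]  gives 67/32
v_9 [bbbrrrrbr]  L=[0 1 2 33/16]  R=[67/32 17/8 9/4 5/2 3]  gives 133/64
v_10 [bbbrrrrbrr]  L=[0 1 2 33/16]  R=[133/64 67/32 17/8 9/4 5/2 3]  gives 265/128
v_11 [bbbrrrrbrrb]  L=[0 1 2 33/16 265/128]  R=[133/64 67/32 17/8 9/4 5/2 3]  gives 531/256
v_12 [bbbrrrrbrrbr]  L=[0 1 2 33/16 265/128]  R=[531/256 133/64 67/32 17/8 9/4 5/2 3]  gives 1061/512
v_13 [bbbrrrrbrrbrb]  L=[0 1 2 33/16 265/128 1061/512]  R=[531/256 133/64 67/32 17/8 9/4 5/2 3]  gives 2123/1024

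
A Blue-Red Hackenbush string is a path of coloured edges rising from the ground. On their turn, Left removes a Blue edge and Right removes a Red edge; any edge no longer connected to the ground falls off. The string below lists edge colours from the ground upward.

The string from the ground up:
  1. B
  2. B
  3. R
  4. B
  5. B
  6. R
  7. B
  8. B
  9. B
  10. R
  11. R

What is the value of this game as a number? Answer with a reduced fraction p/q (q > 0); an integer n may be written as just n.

953/512

v(B) = { 0 | · } gives 1
v(BB) = { 0,1 | · } gives 2
v(BBR) = { 0,1 | 2 } gives 3/2
v(BBRB) = { 0,1,3/2 | 2 } gives 7/4
v(BBRBB) = { 0,1,3/2,7/4 | 2 } gives 15/8
v(BBRBBR) = { 0,1,3/2,7/4 | 15/8,2 } gives 29/16
v(BBRBBRB) = { 0,1,3/2,7/4,29/16 | 15/8,2 } gives 59/32
v(BBRBBRBB) = { 0,1,3/2,7/4,29/16,59/32 | 15/8,2 } gives 119/64
v(BBRBBRBBB) = { 0,1,3/2,7/4,29/16,59/32,119/64 | 15/8,2 } gives 239/128
v(BBRBBRBBBR) = { 0,1,3/2,7/4,29/16,59/32,119/64 | 239/128,15/8,2 } gives 477/256
v(BBRBBRBBBRR) = { 0,1,3/2,7/4,29/16,59/32,119/64 | 477/256,239/128,15/8,2 } gives 953/512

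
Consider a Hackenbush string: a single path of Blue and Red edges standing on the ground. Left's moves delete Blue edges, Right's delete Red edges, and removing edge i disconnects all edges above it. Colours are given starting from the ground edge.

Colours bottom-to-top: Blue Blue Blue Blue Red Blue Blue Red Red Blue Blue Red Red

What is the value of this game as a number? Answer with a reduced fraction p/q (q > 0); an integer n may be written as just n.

1 of 13 · B · max L 0 · min R +∞ ⇒ 1
2 of 13 · BB · max L 1 · min R +∞ ⇒ 2
3 of 13 · BBB · max L 2 · min R +∞ ⇒ 3
4 of 13 · BBBB · max L 3 · min R +∞ ⇒ 4
5 of 13 · BBBBR · max L 3 · min R 4 ⇒ 7/2
6 of 13 · BBBBRB · max L 7/2 · min R 4 ⇒ 15/4
7 of 13 · BBBBRBB · max L 15/4 · min R 4 ⇒ 31/8
8 of 13 · BBBBRBBR · max L 15/4 · min R 31/8 ⇒ 61/16
9 of 13 · BBBBRBBRR · max L 15/4 · min R 61/16 ⇒ 121/32
10 of 13 · BBBBRBBRRB · max L 121/32 · min R 61/16 ⇒ 243/64
11 of 13 · BBBBRBBRRBB · max L 243/64 · min R 61/16 ⇒ 487/128
12 of 13 · BBBBRBBRRBBR · max L 243/64 · min R 487/128 ⇒ 973/256
13 of 13 · BBBBRBBRRBBRR · max L 243/64 · min R 973/256 ⇒ 1945/512

1945/512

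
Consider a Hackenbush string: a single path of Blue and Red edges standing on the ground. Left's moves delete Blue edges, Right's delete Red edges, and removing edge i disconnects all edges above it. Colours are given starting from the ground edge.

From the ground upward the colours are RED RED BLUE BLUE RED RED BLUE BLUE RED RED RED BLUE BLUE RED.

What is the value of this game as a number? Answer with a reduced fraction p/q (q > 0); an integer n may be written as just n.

-5747/4096

Recurse on prefixes of the 14-edge string RED RED BLUE BLUE RED RED BLUE BLUE RED RED RED BLUE BLUE RED:
val_1 [R]  L=[·]  R=[0]  -> -1
val_2 [RR]  L=[·]  R=[-1 0]  -> -2
val_3 [RRB]  L=[-2]  R=[-1 0]  -> -3/2
val_4 [RRBB]  L=[-2 -3/2]  R=[-1 0]  -> -5/4
val_5 [RRBBR]  L=[-2 -3/2]  R=[-5/4 -1 0]  -> -11/8
val_6 [RRBBRR]  L=[-2 -3/2]  R=[-11/8 -5/4 -1 0]  -> -23/16
val_7 [RRBBRRB]  L=[-2 -3/2 -23/16]  R=[-11/8 -5/4 -1 0]  -> -45/32
val_8 [RRBBRRBB]  L=[-2 -3/2 -23/16 -45/32]  R=[-11/8 -5/4 -1 0]  -> -89/64
val_9 [RRBBRRBBR]  L=[-2 -3/2 -23/16 -45/32]  R=[-89/64 -11/8 -5/4 -1 0]  -> -179/128
val_10 [RRBBRRBBRR]  L=[-2 -3/2 -23/16 -45/32]  R=[-179/128 -89/64 -11/8 -5/4 -1 0]  -> -359/256
val_11 [RRBBRRBBRRR]  L=[-2 -3/2 -23/16 -45/32]  R=[-359/256 -179/128 -89/64 -11/8 -5/4 -1 0]  -> -719/512
val_12 [RRBBRRBBRRRB]  L=[-2 -3/2 -23/16 -45/32 -719/512]  R=[-359/256 -179/128 -89/64 -11/8 -5/4 -1 0]  -> -1437/1024
val_13 [RRBBRRBBRRRBB]  L=[-2 -3/2 -23/16 -45/32 -719/512 -1437/1024]  R=[-359/256 -179/128 -89/64 -11/8 -5/4 -1 0]  -> -2873/2048
val_14 [RRBBRRBBRRRBBR]  L=[-2 -3/2 -23/16 -45/32 -719/512 -1437/1024]  R=[-2873/2048 -359/256 -179/128 -89/64 -11/8 -5/4 -1 0]  -> -5747/4096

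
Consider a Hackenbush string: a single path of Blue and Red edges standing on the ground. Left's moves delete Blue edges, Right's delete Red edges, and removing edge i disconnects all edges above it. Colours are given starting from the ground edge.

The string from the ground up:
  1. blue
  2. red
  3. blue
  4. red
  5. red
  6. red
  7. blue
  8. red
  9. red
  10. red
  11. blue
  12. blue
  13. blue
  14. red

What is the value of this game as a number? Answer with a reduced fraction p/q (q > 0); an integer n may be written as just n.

4381/8192

edge 1 of 14 (blue): { 0 | — } — 1
edge 2 of 14 (red): { 0 | 1 } — 1/2
edge 3 of 14 (blue): { 0 1/2 | 1 } — 3/4
edge 4 of 14 (red): { 0 1/2 | 3/4 1 } — 5/8
edge 5 of 14 (red): { 0 1/2 | 5/8 3/4 1 } — 9/16
edge 6 of 14 (red): { 0 1/2 | 9/16 5/8 3/4 1 } — 17/32
edge 7 of 14 (blue): { 0 1/2 17/32 | 9/16 5/8 3/4 1 } — 35/64
edge 8 of 14 (red): { 0 1/2 17/32 | 35/64 9/16 5/8 3/4 1 } — 69/128
edge 9 of 14 (red): { 0 1/2 17/32 | 69/128 35/64 9/16 5/8 3/4 1 } — 137/256
edge 10 of 14 (red): { 0 1/2 17/32 | 137/256 69/128 35/64 9/16 5/8 3/4 1 } — 273/512
edge 11 of 14 (blue): { 0 1/2 17/32 273/512 | 137/256 69/128 35/64 9/16 5/8 3/4 1 } — 547/1024
edge 12 of 14 (blue): { 0 1/2 17/32 273/512 547/1024 | 137/256 69/128 35/64 9/16 5/8 3/4 1 } — 1095/2048
edge 13 of 14 (blue): { 0 1/2 17/32 273/512 547/1024 1095/2048 | 137/256 69/128 35/64 9/16 5/8 3/4 1 } — 2191/4096
edge 14 of 14 (red): { 0 1/2 17/32 273/512 547/1024 1095/2048 | 2191/4096 137/256 69/128 35/64 9/16 5/8 3/4 1 } — 4381/8192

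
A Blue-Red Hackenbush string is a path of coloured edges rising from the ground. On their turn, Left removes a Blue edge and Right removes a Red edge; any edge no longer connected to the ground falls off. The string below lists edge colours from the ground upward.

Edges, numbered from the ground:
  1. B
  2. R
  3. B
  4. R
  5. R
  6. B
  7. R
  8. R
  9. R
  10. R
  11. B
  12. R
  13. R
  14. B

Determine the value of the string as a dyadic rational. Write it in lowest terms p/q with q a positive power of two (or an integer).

Prefix values for B R B R R B R R R R B R R B via {L|R} + simplicity:
v_1 [B]  L=[0]  R=[(no moves)]  => 1
v_2 [BR]  L=[0]  R=[1]  => 1/2
v_3 [BRB]  L=[0,1/2]  R=[1]  => 3/4
v_4 [BRBR]  L=[0,1/2]  R=[3/4,1]  => 5/8
v_5 [BRBRR]  L=[0,1/2]  R=[5/8,3/4,1]  => 9/16
v_6 [BRBRRB]  L=[0,1/2,9/16]  R=[5/8,3/4,1]  => 19/32
v_7 [BRBRRBR]  L=[0,1/2,9/16]  R=[19/32,5/8,3/4,1]  => 37/64
v_8 [BRBRRBRR]  L=[0,1/2,9/16]  R=[37/64,19/32,5/8,3/4,1]  => 73/128
v_9 [BRBRRBRRR]  L=[0,1/2,9/16]  R=[73/128,37/64,19/32,5/8,3/4,1]  => 145/256
v_10 [BRBRRBRRRR]  L=[0,1/2,9/16]  R=[145/256,73/128,37/64,19/32,5/8,3/4,1]  => 289/512
v_11 [BRBRRBRRRRB]  L=[0,1/2,9/16,289/512]  R=[145/256,73/128,37/64,19/32,5/8,3/4,1]  => 579/1024
v_12 [BRBRRBRRRRBR]  L=[0,1/2,9/16,289/512]  R=[579/1024,145/256,73/128,37/64,19/32,5/8,3/4,1]  => 1157/2048
v_13 [BRBRRBRRRRBRR]  L=[0,1/2,9/16,289/512]  R=[1157/2048,579/1024,145/256,73/128,37/64,19/32,5/8,3/4,1]  => 2313/4096
v_14 [BRBRRBRRRRBRRB]  L=[0,1/2,9/16,289/512,2313/4096]  R=[1157/2048,579/1024,145/256,73/128,37/64,19/32,5/8,3/4,1]  => 4627/8192

4627/8192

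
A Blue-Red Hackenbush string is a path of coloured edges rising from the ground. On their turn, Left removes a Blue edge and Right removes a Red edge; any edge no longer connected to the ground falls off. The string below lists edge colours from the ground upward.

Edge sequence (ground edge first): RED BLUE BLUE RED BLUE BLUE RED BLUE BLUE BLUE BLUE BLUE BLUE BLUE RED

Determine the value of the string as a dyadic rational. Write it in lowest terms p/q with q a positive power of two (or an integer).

Recurse on prefixes of the 15-edge string RED BLUE BLUE RED BLUE BLUE RED BLUE BLUE BLUE BLUE BLUE BLUE BLUE RED:
step 1: add RED to get R; options L={ ∅ } R={ 0 } so -1
step 2: add BLUE to get RB; options L={ -1 } R={ 0 } so -1/2
step 3: add BLUE to get RBB; options L={ -1,-1/2 } R={ 0 } so -1/4
step 4: add RED to get RBBR; options L={ -1,-1/2 } R={ -1/4,0 } so -3/8
step 5: add BLUE to get RBBRB; options L={ -1,-1/2,-3/8 } R={ -1/4,0 } so -5/16
step 6: add BLUE to get RBBRBB; options L={ -1,-1/2,-3/8,-5/16 } R={ -1/4,0 } so -9/32
step 7: add RED to get RBBRBBR; options L={ -1,-1/2,-3/8,-5/16 } R={ -9/32,-1/4,0 } so -19/64
step 8: add BLUE to get RBBRBBRB; options L={ -1,-1/2,-3/8,-5/16,-19/64 } R={ -9/32,-1/4,0 } so -37/128
step 9: add BLUE to get RBBRBBRBB; options L={ -1,-1/2,-3/8,-5/16,-19/64,-37/128 } R={ -9/32,-1/4,0 } so -73/256
step 10: add BLUE to get RBBRBBRBBB; options L={ -1,-1/2,-3/8,-5/16,-19/64,-37/128,-73/256 } R={ -9/32,-1/4,0 } so -145/512
step 11: add BLUE to get RBBRBBRBBBB; options L={ -1,-1/2,-3/8,-5/16,-19/64,-37/128,-73/256,-145/512 } R={ -9/32,-1/4,0 } so -289/1024
step 12: add BLUE to get RBBRBBRBBBBB; options L={ -1,-1/2,-3/8,-5/16,-19/64,-37/128,-73/256,-145/512,-289/1024 } R={ -9/32,-1/4,0 } so -577/2048
step 13: add BLUE to get RBBRBBRBBBBBB; options L={ -1,-1/2,-3/8,-5/16,-19/64,-37/128,-73/256,-145/512,-289/1024,-577/2048 } R={ -9/32,-1/4,0 } so -1153/4096
step 14: add BLUE to get RBBRBBRBBBBBBB; options L={ -1,-1/2,-3/8,-5/16,-19/64,-37/128,-73/256,-145/512,-289/1024,-577/2048,-1153/4096 } R={ -9/32,-1/4,0 } so -2305/8192
step 15: add RED to get RBBRBBRBBBBBBBR; options L={ -1,-1/2,-3/8,-5/16,-19/64,-37/128,-73/256,-145/512,-289/1024,-577/2048,-1153/4096 } R={ -2305/8192,-9/32,-1/4,0 } so -4611/16384

-4611/16384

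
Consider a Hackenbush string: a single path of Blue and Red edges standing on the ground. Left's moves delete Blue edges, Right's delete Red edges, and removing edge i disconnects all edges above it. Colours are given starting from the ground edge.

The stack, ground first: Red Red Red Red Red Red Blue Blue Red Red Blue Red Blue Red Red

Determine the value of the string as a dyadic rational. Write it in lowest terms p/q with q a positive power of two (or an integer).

value(R) = {  | 0 } — -1
value(RR) = {  | -1; 0 } — -2
value(RRR) = {  | -2; -1; 0 } — -3
value(RRRR) = {  | -3; -2; -1; 0 } — -4
value(RRRRR) = {  | -4; -3; -2; -1; 0 } — -5
value(RRRRRR) = {  | -5; -4; -3; -2; -1; 0 } — -6
value(RRRRRRB) = { -6 | -5; -4; -3; -2; -1; 0 } — -11/2
value(RRRRRRBB) = { -6; -11/2 | -5; -4; -3; -2; -1; 0 } — -21/4
value(RRRRRRBBR) = { -6; -11/2 | -21/4; -5; -4; -3; -2; -1; 0 } — -43/8
value(RRRRRRBBRR) = { -6; -11/2 | -43/8; -21/4; -5; -4; -3; -2; -1; 0 } — -87/16
value(RRRRRRBBRRB) = { -6; -11/2; -87/16 | -43/8; -21/4; -5; -4; -3; -2; -1; 0 } — -173/32
value(RRRRRRBBRRBR) = { -6; -11/2; -87/16 | -173/32; -43/8; -21/4; -5; -4; -3; -2; -1; 0 } — -347/64
value(RRRRRRBBRRBRB) = { -6; -11/2; -87/16; -347/64 | -173/32; -43/8; -21/4; -5; -4; -3; -2; -1; 0 } — -693/128
value(RRRRRRBBRRBRBR) = { -6; -11/2; -87/16; -347/64 | -693/128; -173/32; -43/8; -21/4; -5; -4; -3; -2; -1; 0 } — -1387/256
value(RRRRRRBBRRBRBRR) = { -6; -11/2; -87/16; -347/64 | -1387/256; -693/128; -173/32; -43/8; -21/4; -5; -4; -3; -2; -1; 0 } — -2775/512

-2775/512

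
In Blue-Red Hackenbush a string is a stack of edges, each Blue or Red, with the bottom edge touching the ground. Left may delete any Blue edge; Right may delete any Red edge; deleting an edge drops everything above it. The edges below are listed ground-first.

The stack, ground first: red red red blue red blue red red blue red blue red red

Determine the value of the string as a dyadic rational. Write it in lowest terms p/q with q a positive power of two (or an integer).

edge 1 of 13 (red): { none | 0 } → -1
edge 2 of 13 (red): { none | -1 0 } → -2
edge 3 of 13 (red): { none | -2 -1 0 } → -3
edge 4 of 13 (blue): { -3 | -2 -1 0 } → -5/2
edge 5 of 13 (red): { -3 | -5/2 -2 -1 0 } → -11/4
edge 6 of 13 (blue): { -3 -11/4 | -5/2 -2 -1 0 } → -21/8
edge 7 of 13 (red): { -3 -11/4 | -21/8 -5/2 -2 -1 0 } → -43/16
edge 8 of 13 (red): { -3 -11/4 | -43/16 -21/8 -5/2 -2 -1 0 } → -87/32
edge 9 of 13 (blue): { -3 -11/4 -87/32 | -43/16 -21/8 -5/2 -2 -1 0 } → -173/64
edge 10 of 13 (red): { -3 -11/4 -87/32 | -173/64 -43/16 -21/8 -5/2 -2 -1 0 } → -347/128
edge 11 of 13 (blue): { -3 -11/4 -87/32 -347/128 | -173/64 -43/16 -21/8 -5/2 -2 -1 0 } → -693/256
edge 12 of 13 (red): { -3 -11/4 -87/32 -347/128 | -693/256 -173/64 -43/16 -21/8 -5/2 -2 -1 0 } → -1387/512
edge 13 of 13 (red): { -3 -11/4 -87/32 -347/128 | -1387/512 -693/256 -173/64 -43/16 -21/8 -5/2 -2 -1 0 } → -2775/1024

-2775/1024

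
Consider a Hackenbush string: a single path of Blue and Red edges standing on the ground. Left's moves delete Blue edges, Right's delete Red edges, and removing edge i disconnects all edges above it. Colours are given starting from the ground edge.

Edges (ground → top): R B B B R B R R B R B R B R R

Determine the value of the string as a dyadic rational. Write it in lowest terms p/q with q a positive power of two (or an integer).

Prefix values for R B B B R B R R B R B R B R R via {L|R} + simplicity:
1 of 15 · R · max L −∞ · min R 0 — -1
2 of 15 · RB · max L -1 · min R 0 — -1/2
3 of 15 · RBB · max L -1/2 · min R 0 — -1/4
4 of 15 · RBBB · max L -1/4 · min R 0 — -1/8
5 of 15 · RBBBR · max L -1/4 · min R -1/8 — -3/16
6 of 15 · RBBBRB · max L -3/16 · min R -1/8 — -5/32
7 of 15 · RBBBRBR · max L -3/16 · min R -5/32 — -11/64
8 of 15 · RBBBRBRR · max L -3/16 · min R -11/64 — -23/128
9 of 15 · RBBBRBRRB · max L -23/128 · min R -11/64 — -45/256
10 of 15 · RBBBRBRRBR · max L -23/128 · min R -45/256 — -91/512
11 of 15 · RBBBRBRRBRB · max L -91/512 · min R -45/256 — -181/1024
12 of 15 · RBBBRBRRBRBR · max L -91/512 · min R -181/1024 — -363/2048
13 of 15 · RBBBRBRRBRBRB · max L -363/2048 · min R -181/1024 — -725/4096
14 of 15 · RBBBRBRRBRBRBR · max L -363/2048 · min R -725/4096 — -1451/8192
15 of 15 · RBBBRBRRBRBRBRR · max L -363/2048 · min R -1451/8192 — -2903/16384

-2903/16384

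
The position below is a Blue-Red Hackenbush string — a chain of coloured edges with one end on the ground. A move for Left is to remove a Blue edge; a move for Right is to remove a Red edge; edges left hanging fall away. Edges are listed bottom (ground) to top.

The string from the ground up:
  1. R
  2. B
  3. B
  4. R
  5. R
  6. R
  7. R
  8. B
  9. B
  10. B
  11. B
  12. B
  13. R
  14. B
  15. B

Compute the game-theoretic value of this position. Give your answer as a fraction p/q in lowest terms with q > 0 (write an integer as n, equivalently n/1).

-7689/16384

g(R) = {  | 0 } -> -1
g(RB) = { -1 | 0 } -> -1/2
g(RBB) = { -1,-1/2 | 0 } -> -1/4
g(RBBR) = { -1,-1/2 | -1/4,0 } -> -3/8
g(RBBRR) = { -1,-1/2 | -3/8,-1/4,0 } -> -7/16
g(RBBRRR) = { -1,-1/2 | -7/16,-3/8,-1/4,0 } -> -15/32
g(RBBRRRR) = { -1,-1/2 | -15/32,-7/16,-3/8,-1/4,0 } -> -31/64
g(RBBRRRRB) = { -1,-1/2,-31/64 | -15/32,-7/16,-3/8,-1/4,0 } -> -61/128
g(RBBRRRRBB) = { -1,-1/2,-31/64,-61/128 | -15/32,-7/16,-3/8,-1/4,0 } -> -121/256
g(RBBRRRRBBB) = { -1,-1/2,-31/64,-61/128,-121/256 | -15/32,-7/16,-3/8,-1/4,0 } -> -241/512
g(RBBRRRRBBBB) = { -1,-1/2,-31/64,-61/128,-121/256,-241/512 | -15/32,-7/16,-3/8,-1/4,0 } -> -481/1024
g(RBBRRRRBBBBB) = { -1,-1/2,-31/64,-61/128,-121/256,-241/512,-481/1024 | -15/32,-7/16,-3/8,-1/4,0 } -> -961/2048
g(RBBRRRRBBBBBR) = { -1,-1/2,-31/64,-61/128,-121/256,-241/512,-481/1024 | -961/2048,-15/32,-7/16,-3/8,-1/4,0 } -> -1923/4096
g(RBBRRRRBBBBBRB) = { -1,-1/2,-31/64,-61/128,-121/256,-241/512,-481/1024,-1923/4096 | -961/2048,-15/32,-7/16,-3/8,-1/4,0 } -> -3845/8192
g(RBBRRRRBBBBBRBB) = { -1,-1/2,-31/64,-61/128,-121/256,-241/512,-481/1024,-1923/4096,-3845/8192 | -961/2048,-15/32,-7/16,-3/8,-1/4,0 } -> -7689/16384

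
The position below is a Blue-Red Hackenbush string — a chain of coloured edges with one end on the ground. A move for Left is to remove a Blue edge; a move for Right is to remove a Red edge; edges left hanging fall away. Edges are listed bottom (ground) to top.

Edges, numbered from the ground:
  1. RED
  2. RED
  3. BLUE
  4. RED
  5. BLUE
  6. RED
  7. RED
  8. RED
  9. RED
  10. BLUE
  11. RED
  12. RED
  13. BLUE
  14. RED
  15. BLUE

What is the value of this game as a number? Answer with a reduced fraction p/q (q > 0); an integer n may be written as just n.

-14261/8192

edge 1 of 15 (RED): {  | 0 } gives -1
edge 2 of 15 (RED): {  | -1, 0 } gives -2
edge 3 of 15 (BLUE): { -2 | -1, 0 } gives -3/2
edge 4 of 15 (RED): { -2 | -3/2, -1, 0 } gives -7/4
edge 5 of 15 (BLUE): { -2, -7/4 | -3/2, -1, 0 } gives -13/8
edge 6 of 15 (RED): { -2, -7/4 | -13/8, -3/2, -1, 0 } gives -27/16
edge 7 of 15 (RED): { -2, -7/4 | -27/16, -13/8, -3/2, -1, 0 } gives -55/32
edge 8 of 15 (RED): { -2, -7/4 | -55/32, -27/16, -13/8, -3/2, -1, 0 } gives -111/64
edge 9 of 15 (RED): { -2, -7/4 | -111/64, -55/32, -27/16, -13/8, -3/2, -1, 0 } gives -223/128
edge 10 of 15 (BLUE): { -2, -7/4, -223/128 | -111/64, -55/32, -27/16, -13/8, -3/2, -1, 0 } gives -445/256
edge 11 of 15 (RED): { -2, -7/4, -223/128 | -445/256, -111/64, -55/32, -27/16, -13/8, -3/2, -1, 0 } gives -891/512
edge 12 of 15 (RED): { -2, -7/4, -223/128 | -891/512, -445/256, -111/64, -55/32, -27/16, -13/8, -3/2, -1, 0 } gives -1783/1024
edge 13 of 15 (BLUE): { -2, -7/4, -223/128, -1783/1024 | -891/512, -445/256, -111/64, -55/32, -27/16, -13/8, -3/2, -1, 0 } gives -3565/2048
edge 14 of 15 (RED): { -2, -7/4, -223/128, -1783/1024 | -3565/2048, -891/512, -445/256, -111/64, -55/32, -27/16, -13/8, -3/2, -1, 0 } gives -7131/4096
edge 15 of 15 (BLUE): { -2, -7/4, -223/128, -1783/1024, -7131/4096 | -3565/2048, -891/512, -445/256, -111/64, -55/32, -27/16, -13/8, -3/2, -1, 0 } gives -14261/8192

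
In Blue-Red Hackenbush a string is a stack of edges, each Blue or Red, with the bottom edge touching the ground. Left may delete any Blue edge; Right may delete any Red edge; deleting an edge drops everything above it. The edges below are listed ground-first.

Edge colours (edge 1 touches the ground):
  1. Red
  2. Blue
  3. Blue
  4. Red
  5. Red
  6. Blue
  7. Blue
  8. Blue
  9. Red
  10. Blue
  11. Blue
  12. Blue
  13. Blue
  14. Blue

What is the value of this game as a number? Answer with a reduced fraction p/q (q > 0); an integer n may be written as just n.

Build value(s[:k]) for k = 1..14, string s = Red Blue Blue Red Red Blue Blue Blue Red Blue Blue Blue Blue Blue.
1 of 14 · R · max L −∞ · min R 0 => -1
2 of 14 · RB · max L -1 · min R 0 => -1/2
3 of 14 · RBB · max L -1/2 · min R 0 => -1/4
4 of 14 · RBBR · max L -1/2 · min R -1/4 => -3/8
5 of 14 · RBBRR · max L -1/2 · min R -3/8 => -7/16
6 of 14 · RBBRRB · max L -7/16 · min R -3/8 => -13/32
7 of 14 · RBBRRBB · max L -13/32 · min R -3/8 => -25/64
8 of 14 · RBBRRBBB · max L -25/64 · min R -3/8 => -49/128
9 of 14 · RBBRRBBBR · max L -25/64 · min R -49/128 => -99/256
10 of 14 · RBBRRBBBRB · max L -99/256 · min R -49/128 => -197/512
11 of 14 · RBBRRBBBRBB · max L -197/512 · min R -49/128 => -393/1024
12 of 14 · RBBRRBBBRBBB · max L -393/1024 · min R -49/128 => -785/2048
13 of 14 · RBBRRBBBRBBBB · max L -785/2048 · min R -49/128 => -1569/4096
14 of 14 · RBBRRBBBRBBBBB · max L -1569/4096 · min R -49/128 => -3137/8192

-3137/8192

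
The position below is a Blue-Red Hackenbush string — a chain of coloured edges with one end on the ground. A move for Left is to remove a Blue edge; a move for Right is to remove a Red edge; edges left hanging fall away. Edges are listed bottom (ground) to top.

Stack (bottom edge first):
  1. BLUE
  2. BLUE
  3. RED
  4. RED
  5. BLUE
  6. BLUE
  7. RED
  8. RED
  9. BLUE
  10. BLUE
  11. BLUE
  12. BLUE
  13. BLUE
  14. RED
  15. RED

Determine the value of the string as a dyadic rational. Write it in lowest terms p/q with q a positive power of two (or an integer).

Recurse on prefixes of the 15-edge string BLUE BLUE RED RED BLUE BLUE RED RED BLUE BLUE BLUE BLUE BLUE RED RED:
value_1 [B]  L=[0]  R=[none]  gives 1
value_2 [BB]  L=[0,1]  R=[none]  gives 2
value_3 [BBR]  L=[0,1]  R=[2]  gives 3/2
value_4 [BBRR]  L=[0,1]  R=[3/2,2]  gives 5/4
value_5 [BBRRB]  L=[0,1,5/4]  R=[3/2,2]  gives 11/8
value_6 [BBRRBB]  L=[0,1,5/4,11/8]  R=[3/2,2]  gives 23/16
value_7 [BBRRBBR]  L=[0,1,5/4,11/8]  R=[23/16,3/2,2]  gives 45/32
value_8 [BBRRBBRR]  L=[0,1,5/4,11/8]  R=[45/32,23/16,3/2,2]  gives 89/64
value_9 [BBRRBBRRB]  L=[0,1,5/4,11/8,89/64]  R=[45/32,23/16,3/2,2]  gives 179/128
value_10 [BBRRBBRRBB]  L=[0,1,5/4,11/8,89/64,179/128]  R=[45/32,23/16,3/2,2]  gives 359/256
value_11 [BBRRBBRRBBB]  L=[0,1,5/4,11/8,89/64,179/128,359/256]  R=[45/32,23/16,3/2,2]  gives 719/512
value_12 [BBRRBBRRBBBB]  L=[0,1,5/4,11/8,89/64,179/128,359/256,719/512]  R=[45/32,23/16,3/2,2]  gives 1439/1024
value_13 [BBRRBBRRBBBBB]  L=[0,1,5/4,11/8,89/64,179/128,359/256,719/512,1439/1024]  R=[45/32,23/16,3/2,2]  gives 2879/2048
value_14 [BBRRBBRRBBBBBR]  L=[0,1,5/4,11/8,89/64,179/128,359/256,719/512,1439/1024]  R=[2879/2048,45/32,23/16,3/2,2]  gives 5757/4096
value_15 [BBRRBBRRBBBBBRR]  L=[0,1,5/4,11/8,89/64,179/128,359/256,719/512,1439/1024]  R=[5757/4096,2879/2048,45/32,23/16,3/2,2]  gives 11513/8192

11513/8192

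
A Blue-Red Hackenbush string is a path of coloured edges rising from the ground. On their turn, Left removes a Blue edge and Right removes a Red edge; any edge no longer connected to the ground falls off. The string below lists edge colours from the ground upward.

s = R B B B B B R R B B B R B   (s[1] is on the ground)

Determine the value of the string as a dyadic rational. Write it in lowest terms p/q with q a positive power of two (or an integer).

-197/4096

Prefix values for R B B B B B R R B B B R B via {L|R} + simplicity:
edge 1 of 13 (R): { none | 0 } gives -1
edge 2 of 13 (B): { -1 | 0 } gives -1/2
edge 3 of 13 (B): { -1,-1/2 | 0 } gives -1/4
edge 4 of 13 (B): { -1,-1/2,-1/4 | 0 } gives -1/8
edge 5 of 13 (B): { -1,-1/2,-1/4,-1/8 | 0 } gives -1/16
edge 6 of 13 (B): { -1,-1/2,-1/4,-1/8,-1/16 | 0 } gives -1/32
edge 7 of 13 (R): { -1,-1/2,-1/4,-1/8,-1/16 | -1/32,0 } gives -3/64
edge 8 of 13 (R): { -1,-1/2,-1/4,-1/8,-1/16 | -3/64,-1/32,0 } gives -7/128
edge 9 of 13 (B): { -1,-1/2,-1/4,-1/8,-1/16,-7/128 | -3/64,-1/32,0 } gives -13/256
edge 10 of 13 (B): { -1,-1/2,-1/4,-1/8,-1/16,-7/128,-13/256 | -3/64,-1/32,0 } gives -25/512
edge 11 of 13 (B): { -1,-1/2,-1/4,-1/8,-1/16,-7/128,-13/256,-25/512 | -3/64,-1/32,0 } gives -49/1024
edge 12 of 13 (R): { -1,-1/2,-1/4,-1/8,-1/16,-7/128,-13/256,-25/512 | -49/1024,-3/64,-1/32,0 } gives -99/2048
edge 13 of 13 (B): { -1,-1/2,-1/4,-1/8,-1/16,-7/128,-13/256,-25/512,-99/2048 | -49/1024,-3/64,-1/32,0 } gives -197/4096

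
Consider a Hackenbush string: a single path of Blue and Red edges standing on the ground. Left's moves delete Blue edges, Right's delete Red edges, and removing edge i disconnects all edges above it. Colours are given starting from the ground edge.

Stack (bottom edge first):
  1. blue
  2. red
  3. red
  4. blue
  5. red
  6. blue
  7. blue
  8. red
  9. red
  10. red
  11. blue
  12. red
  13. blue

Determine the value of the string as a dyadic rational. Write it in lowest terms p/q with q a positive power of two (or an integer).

1 of 13 · b · max L 0 · min R +∞ ⇒ 1
2 of 13 · br · max L 0 · min R 1 ⇒ 1/2
3 of 13 · brr · max L 0 · min R 1/2 ⇒ 1/4
4 of 13 · brrb · max L 1/4 · min R 1/2 ⇒ 3/8
5 of 13 · brrbr · max L 1/4 · min R 3/8 ⇒ 5/16
6 of 13 · brrbrb · max L 5/16 · min R 3/8 ⇒ 11/32
7 of 13 · brrbrbb · max L 11/32 · min R 3/8 ⇒ 23/64
8 of 13 · brrbrbbr · max L 11/32 · min R 23/64 ⇒ 45/128
9 of 13 · brrbrbbrr · max L 11/32 · min R 45/128 ⇒ 89/256
10 of 13 · brrbrbbrrr · max L 11/32 · min R 89/256 ⇒ 177/512
11 of 13 · brrbrbbrrrb · max L 177/512 · min R 89/256 ⇒ 355/1024
12 of 13 · brrbrbbrrrbr · max L 177/512 · min R 355/1024 ⇒ 709/2048
13 of 13 · brrbrbbrrrbrb · max L 709/2048 · min R 355/1024 ⇒ 1419/4096

1419/4096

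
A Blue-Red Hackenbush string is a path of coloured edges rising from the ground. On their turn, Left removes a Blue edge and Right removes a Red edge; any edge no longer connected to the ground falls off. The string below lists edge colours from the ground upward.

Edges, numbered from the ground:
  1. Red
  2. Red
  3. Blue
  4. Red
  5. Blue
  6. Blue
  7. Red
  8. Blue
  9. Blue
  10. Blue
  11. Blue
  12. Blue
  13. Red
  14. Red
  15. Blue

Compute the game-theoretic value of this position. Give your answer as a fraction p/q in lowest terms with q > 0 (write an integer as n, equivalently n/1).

-12813/8192

R: Left { none }, Right { 0 } -> simplest -1
RR: Left { none }, Right { -1 0 } -> simplest -2
RRB: Left { -2 }, Right { -1 0 } -> simplest -3/2
RRBR: Left { -2 }, Right { -3/2 -1 0 } -> simplest -7/4
RRBRB: Left { -2 -7/4 }, Right { -3/2 -1 0 } -> simplest -13/8
RRBRBB: Left { -2 -7/4 -13/8 }, Right { -3/2 -1 0 } -> simplest -25/16
RRBRBBR: Left { -2 -7/4 -13/8 }, Right { -25/16 -3/2 -1 0 } -> simplest -51/32
RRBRBBRB: Left { -2 -7/4 -13/8 -51/32 }, Right { -25/16 -3/2 -1 0 } -> simplest -101/64
RRBRBBRBB: Left { -2 -7/4 -13/8 -51/32 -101/64 }, Right { -25/16 -3/2 -1 0 } -> simplest -201/128
RRBRBBRBBB: Left { -2 -7/4 -13/8 -51/32 -101/64 -201/128 }, Right { -25/16 -3/2 -1 0 } -> simplest -401/256
RRBRBBRBBBB: Left { -2 -7/4 -13/8 -51/32 -101/64 -201/128 -401/256 }, Right { -25/16 -3/2 -1 0 } -> simplest -801/512
RRBRBBRBBBBB: Left { -2 -7/4 -13/8 -51/32 -101/64 -201/128 -401/256 -801/512 }, Right { -25/16 -3/2 -1 0 } -> simplest -1601/1024
RRBRBBRBBBBBR: Left { -2 -7/4 -13/8 -51/32 -101/64 -201/128 -401/256 -801/512 }, Right { -1601/1024 -25/16 -3/2 -1 0 } -> simplest -3203/2048
RRBRBBRBBBBBRR: Left { -2 -7/4 -13/8 -51/32 -101/64 -201/128 -401/256 -801/512 }, Right { -3203/2048 -1601/1024 -25/16 -3/2 -1 0 } -> simplest -6407/4096
RRBRBBRBBBBBRRB: Left { -2 -7/4 -13/8 -51/32 -101/64 -201/128 -401/256 -801/512 -6407/4096 }, Right { -3203/2048 -1601/1024 -25/16 -3/2 -1 0 } -> simplest -12813/8192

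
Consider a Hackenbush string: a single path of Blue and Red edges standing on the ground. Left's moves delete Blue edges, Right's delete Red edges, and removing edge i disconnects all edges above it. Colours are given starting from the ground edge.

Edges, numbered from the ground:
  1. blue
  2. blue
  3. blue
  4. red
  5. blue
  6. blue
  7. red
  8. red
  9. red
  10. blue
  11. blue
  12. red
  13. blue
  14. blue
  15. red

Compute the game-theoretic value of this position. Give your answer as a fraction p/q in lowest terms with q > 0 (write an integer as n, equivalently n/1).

11373/4096

G(b) = { 0 |  } gives 1
G(bb) = { 0,1 |  } gives 2
G(bbb) = { 0,1,2 |  } gives 3
G(bbbr) = { 0,1,2 | 3 } gives 5/2
G(bbbrb) = { 0,1,2,5/2 | 3 } gives 11/4
G(bbbrbb) = { 0,1,2,5/2,11/4 | 3 } gives 23/8
G(bbbrbbr) = { 0,1,2,5/2,11/4 | 23/8,3 } gives 45/16
G(bbbrbbrr) = { 0,1,2,5/2,11/4 | 45/16,23/8,3 } gives 89/32
G(bbbrbbrrr) = { 0,1,2,5/2,11/4 | 89/32,45/16,23/8,3 } gives 177/64
G(bbbrbbrrrb) = { 0,1,2,5/2,11/4,177/64 | 89/32,45/16,23/8,3 } gives 355/128
G(bbbrbbrrrbb) = { 0,1,2,5/2,11/4,177/64,355/128 | 89/32,45/16,23/8,3 } gives 711/256
G(bbbrbbrrrbbr) = { 0,1,2,5/2,11/4,177/64,355/128 | 711/256,89/32,45/16,23/8,3 } gives 1421/512
G(bbbrbbrrrbbrb) = { 0,1,2,5/2,11/4,177/64,355/128,1421/512 | 711/256,89/32,45/16,23/8,3 } gives 2843/1024
G(bbbrbbrrrbbrbb) = { 0,1,2,5/2,11/4,177/64,355/128,1421/512,2843/1024 | 711/256,89/32,45/16,23/8,3 } gives 5687/2048
G(bbbrbbrrrbbrbbr) = { 0,1,2,5/2,11/4,177/64,355/128,1421/512,2843/1024 | 5687/2048,711/256,89/32,45/16,23/8,3 } gives 11373/4096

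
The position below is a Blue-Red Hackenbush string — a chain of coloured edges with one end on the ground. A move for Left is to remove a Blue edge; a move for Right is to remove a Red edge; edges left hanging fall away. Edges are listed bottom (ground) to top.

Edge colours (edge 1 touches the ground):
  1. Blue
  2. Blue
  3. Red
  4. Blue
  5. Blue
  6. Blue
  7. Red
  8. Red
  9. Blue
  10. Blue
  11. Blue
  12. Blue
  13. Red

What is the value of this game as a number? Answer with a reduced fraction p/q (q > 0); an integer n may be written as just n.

3901/2048

g_1 [B]  L=[0]  R=[∅]  → 1
g_2 [BB]  L=[0; 1]  R=[∅]  → 2
g_3 [BBR]  L=[0; 1]  R=[2]  → 3/2
g_4 [BBRB]  L=[0; 1; 3/2]  R=[2]  → 7/4
g_5 [BBRBB]  L=[0; 1; 3/2; 7/4]  R=[2]  → 15/8
g_6 [BBRBBB]  L=[0; 1; 3/2; 7/4; 15/8]  R=[2]  → 31/16
g_7 [BBRBBBR]  L=[0; 1; 3/2; 7/4; 15/8]  R=[31/16; 2]  → 61/32
g_8 [BBRBBBRR]  L=[0; 1; 3/2; 7/4; 15/8]  R=[61/32; 31/16; 2]  → 121/64
g_9 [BBRBBBRRB]  L=[0; 1; 3/2; 7/4; 15/8; 121/64]  R=[61/32; 31/16; 2]  → 243/128
g_10 [BBRBBBRRBB]  L=[0; 1; 3/2; 7/4; 15/8; 121/64; 243/128]  R=[61/32; 31/16; 2]  → 487/256
g_11 [BBRBBBRRBBB]  L=[0; 1; 3/2; 7/4; 15/8; 121/64; 243/128; 487/256]  R=[61/32; 31/16; 2]  → 975/512
g_12 [BBRBBBRRBBBB]  L=[0; 1; 3/2; 7/4; 15/8; 121/64; 243/128; 487/256; 975/512]  R=[61/32; 31/16; 2]  → 1951/1024
g_13 [BBRBBBRRBBBBR]  L=[0; 1; 3/2; 7/4; 15/8; 121/64; 243/128; 487/256; 975/512]  R=[1951/1024; 61/32; 31/16; 2]  → 3901/2048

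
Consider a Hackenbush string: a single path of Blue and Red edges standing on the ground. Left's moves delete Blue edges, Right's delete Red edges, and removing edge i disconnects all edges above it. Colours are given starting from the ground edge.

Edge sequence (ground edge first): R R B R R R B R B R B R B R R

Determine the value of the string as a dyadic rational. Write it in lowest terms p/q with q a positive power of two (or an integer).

-15703/8192

Build v(s[:k]) for k = 1..15, string s = R R B R R R B R B R B R B R R.
v(R) = {  | 0 } -> -1
v(RR) = {  | -1,0 } -> -2
v(RRB) = { -2 | -1,0 } -> -3/2
v(RRBR) = { -2 | -3/2,-1,0 } -> -7/4
v(RRBRR) = { -2 | -7/4,-3/2,-1,0 } -> -15/8
v(RRBRRR) = { -2 | -15/8,-7/4,-3/2,-1,0 } -> -31/16
v(RRBRRRB) = { -2,-31/16 | -15/8,-7/4,-3/2,-1,0 } -> -61/32
v(RRBRRRBR) = { -2,-31/16 | -61/32,-15/8,-7/4,-3/2,-1,0 } -> -123/64
v(RRBRRRBRB) = { -2,-31/16,-123/64 | -61/32,-15/8,-7/4,-3/2,-1,0 } -> -245/128
v(RRBRRRBRBR) = { -2,-31/16,-123/64 | -245/128,-61/32,-15/8,-7/4,-3/2,-1,0 } -> -491/256
v(RRBRRRBRBRB) = { -2,-31/16,-123/64,-491/256 | -245/128,-61/32,-15/8,-7/4,-3/2,-1,0 } -> -981/512
v(RRBRRRBRBRBR) = { -2,-31/16,-123/64,-491/256 | -981/512,-245/128,-61/32,-15/8,-7/4,-3/2,-1,0 } -> -1963/1024
v(RRBRRRBRBRBRB) = { -2,-31/16,-123/64,-491/256,-1963/1024 | -981/512,-245/128,-61/32,-15/8,-7/4,-3/2,-1,0 } -> -3925/2048
v(RRBRRRBRBRBRBR) = { -2,-31/16,-123/64,-491/256,-1963/1024 | -3925/2048,-981/512,-245/128,-61/32,-15/8,-7/4,-3/2,-1,0 } -> -7851/4096
v(RRBRRRBRBRBRBRR) = { -2,-31/16,-123/64,-491/256,-1963/1024 | -7851/4096,-3925/2048,-981/512,-245/128,-61/32,-15/8,-7/4,-3/2,-1,0 } -> -15703/8192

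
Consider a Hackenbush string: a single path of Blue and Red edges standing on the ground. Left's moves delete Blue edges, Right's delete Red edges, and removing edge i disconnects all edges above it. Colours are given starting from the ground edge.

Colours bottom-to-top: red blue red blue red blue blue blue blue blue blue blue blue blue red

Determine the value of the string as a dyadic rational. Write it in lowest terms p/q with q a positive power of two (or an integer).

Build g(s[:k]) for k = 1..15, string s = red blue red blue red blue blue blue blue blue blue blue blue blue red.
r: Left { — }, Right { 0 } = simplest -1
rb: Left { -1 }, Right { 0 } = simplest -1/2
rbr: Left { -1 }, Right { -1/2,0 } = simplest -3/4
rbrb: Left { -1,-3/4 }, Right { -1/2,0 } = simplest -5/8
rbrbr: Left { -1,-3/4 }, Right { -5/8,-1/2,0 } = simplest -11/16
rbrbrb: Left { -1,-3/4,-11/16 }, Right { -5/8,-1/2,0 } = simplest -21/32
rbrbrbb: Left { -1,-3/4,-11/16,-21/32 }, Right { -5/8,-1/2,0 } = simplest -41/64
rbrbrbbb: Left { -1,-3/4,-11/16,-21/32,-41/64 }, Right { -5/8,-1/2,0 } = simplest -81/128
rbrbrbbbb: Left { -1,-3/4,-11/16,-21/32,-41/64,-81/128 }, Right { -5/8,-1/2,0 } = simplest -161/256
rbrbrbbbbb: Left { -1,-3/4,-11/16,-21/32,-41/64,-81/128,-161/256 }, Right { -5/8,-1/2,0 } = simplest -321/512
rbrbrbbbbbb: Left { -1,-3/4,-11/16,-21/32,-41/64,-81/128,-161/256,-321/512 }, Right { -5/8,-1/2,0 } = simplest -641/1024
rbrbrbbbbbbb: Left { -1,-3/4,-11/16,-21/32,-41/64,-81/128,-161/256,-321/512,-641/1024 }, Right { -5/8,-1/2,0 } = simplest -1281/2048
rbrbrbbbbbbbb: Left { -1,-3/4,-11/16,-21/32,-41/64,-81/128,-161/256,-321/512,-641/1024,-1281/2048 }, Right { -5/8,-1/2,0 } = simplest -2561/4096
rbrbrbbbbbbbbb: Left { -1,-3/4,-11/16,-21/32,-41/64,-81/128,-161/256,-321/512,-641/1024,-1281/2048,-2561/4096 }, Right { -5/8,-1/2,0 } = simplest -5121/8192
rbrbrbbbbbbbbbr: Left { -1,-3/4,-11/16,-21/32,-41/64,-81/128,-161/256,-321/512,-641/1024,-1281/2048,-2561/4096 }, Right { -5121/8192,-5/8,-1/2,0 } = simplest -10243/16384

-10243/16384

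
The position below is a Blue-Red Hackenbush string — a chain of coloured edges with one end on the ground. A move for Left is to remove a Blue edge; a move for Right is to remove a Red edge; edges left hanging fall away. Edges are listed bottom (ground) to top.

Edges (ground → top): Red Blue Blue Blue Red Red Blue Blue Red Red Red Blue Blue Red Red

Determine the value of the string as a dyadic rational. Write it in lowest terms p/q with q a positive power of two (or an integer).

v(R) = {  | 0 } — -1
v(RB) = { -1 | 0 } — -1/2
v(RBB) = { -1 -1/2 | 0 } — -1/4
v(RBBB) = { -1 -1/2 -1/4 | 0 } — -1/8
v(RBBBR) = { -1 -1/2 -1/4 | -1/8 0 } — -3/16
v(RBBBRR) = { -1 -1/2 -1/4 | -3/16 -1/8 0 } — -7/32
v(RBBBRRB) = { -1 -1/2 -1/4 -7/32 | -3/16 -1/8 0 } — -13/64
v(RBBBRRBB) = { -1 -1/2 -1/4 -7/32 -13/64 | -3/16 -1/8 0 } — -25/128
v(RBBBRRBBR) = { -1 -1/2 -1/4 -7/32 -13/64 | -25/128 -3/16 -1/8 0 } — -51/256
v(RBBBRRBBRR) = { -1 -1/2 -1/4 -7/32 -13/64 | -51/256 -25/128 -3/16 -1/8 0 } — -103/512
v(RBBBRRBBRRR) = { -1 -1/2 -1/4 -7/32 -13/64 | -103/512 -51/256 -25/128 -3/16 -1/8 0 } — -207/1024
v(RBBBRRBBRRRB) = { -1 -1/2 -1/4 -7/32 -13/64 -207/1024 | -103/512 -51/256 -25/128 -3/16 -1/8 0 } — -413/2048
v(RBBBRRBBRRRBB) = { -1 -1/2 -1/4 -7/32 -13/64 -207/1024 -413/2048 | -103/512 -51/256 -25/128 -3/16 -1/8 0 } — -825/4096
v(RBBBRRBBRRRBBR) = { -1 -1/2 -1/4 -7/32 -13/64 -207/1024 -413/2048 | -825/4096 -103/512 -51/256 -25/128 -3/16 -1/8 0 } — -1651/8192
v(RBBBRRBBRRRBBRR) = { -1 -1/2 -1/4 -7/32 -13/64 -207/1024 -413/2048 | -1651/8192 -825/4096 -103/512 -51/256 -25/128 -3/16 -1/8 0 } — -3303/16384

-3303/16384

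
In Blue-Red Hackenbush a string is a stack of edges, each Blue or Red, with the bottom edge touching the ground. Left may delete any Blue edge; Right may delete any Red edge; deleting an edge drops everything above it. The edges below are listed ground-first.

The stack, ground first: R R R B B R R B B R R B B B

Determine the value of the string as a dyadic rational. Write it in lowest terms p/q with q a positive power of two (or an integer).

R: Left { — }, Right { 0 } -> simplest -1
RR: Left { — }, Right { -1; 0 } -> simplest -2
RRR: Left { — }, Right { -2; -1; 0 } -> simplest -3
RRRB: Left { -3 }, Right { -2; -1; 0 } -> simplest -5/2
RRRBB: Left { -3; -5/2 }, Right { -2; -1; 0 } -> simplest -9/4
RRRBBR: Left { -3; -5/2 }, Right { -9/4; -2; -1; 0 } -> simplest -19/8
RRRBBRR: Left { -3; -5/2 }, Right { -19/8; -9/4; -2; -1; 0 } -> simplest -39/16
RRRBBRRB: Left { -3; -5/2; -39/16 }, Right { -19/8; -9/4; -2; -1; 0 } -> simplest -77/32
RRRBBRRBB: Left { -3; -5/2; -39/16; -77/32 }, Right { -19/8; -9/4; -2; -1; 0 } -> simplest -153/64
RRRBBRRBBR: Left { -3; -5/2; -39/16; -77/32 }, Right { -153/64; -19/8; -9/4; -2; -1; 0 } -> simplest -307/128
RRRBBRRBBRR: Left { -3; -5/2; -39/16; -77/32 }, Right { -307/128; -153/64; -19/8; -9/4; -2; -1; 0 } -> simplest -615/256
RRRBBRRBBRRB: Left { -3; -5/2; -39/16; -77/32; -615/256 }, Right { -307/128; -153/64; -19/8; -9/4; -2; -1; 0 } -> simplest -1229/512
RRRBBRRBBRRBB: Left { -3; -5/2; -39/16; -77/32; -615/256; -1229/512 }, Right { -307/128; -153/64; -19/8; -9/4; -2; -1; 0 } -> simplest -2457/1024
RRRBBRRBBRRBBB: Left { -3; -5/2; -39/16; -77/32; -615/256; -1229/512; -2457/1024 }, Right { -307/128; -153/64; -19/8; -9/4; -2; -1; 0 } -> simplest -4913/2048

-4913/2048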